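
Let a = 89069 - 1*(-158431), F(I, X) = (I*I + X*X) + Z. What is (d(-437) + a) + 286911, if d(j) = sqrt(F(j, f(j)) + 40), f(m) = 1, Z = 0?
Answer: 534411 + sqrt(191010) ≈ 5.3485e+5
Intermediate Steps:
F(I, X) = I**2 + X**2 (F(I, X) = (I*I + X*X) + 0 = (I**2 + X**2) + 0 = I**2 + X**2)
d(j) = sqrt(41 + j**2) (d(j) = sqrt((j**2 + 1**2) + 40) = sqrt((j**2 + 1) + 40) = sqrt((1 + j**2) + 40) = sqrt(41 + j**2))
a = 247500 (a = 89069 + 158431 = 247500)
(d(-437) + a) + 286911 = (sqrt(41 + (-437)**2) + 247500) + 286911 = (sqrt(41 + 190969) + 247500) + 286911 = (sqrt(191010) + 247500) + 286911 = (247500 + sqrt(191010)) + 286911 = 534411 + sqrt(191010)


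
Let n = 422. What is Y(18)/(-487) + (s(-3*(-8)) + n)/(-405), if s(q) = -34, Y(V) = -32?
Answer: -175996/197235 ≈ -0.89232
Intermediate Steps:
Y(18)/(-487) + (s(-3*(-8)) + n)/(-405) = -32/(-487) + (-34 + 422)/(-405) = -32*(-1/487) + 388*(-1/405) = 32/487 - 388/405 = -175996/197235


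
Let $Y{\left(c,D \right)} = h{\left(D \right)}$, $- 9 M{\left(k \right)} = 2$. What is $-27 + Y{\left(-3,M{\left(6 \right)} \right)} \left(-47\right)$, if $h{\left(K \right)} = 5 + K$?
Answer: $- \frac{2264}{9} \approx -251.56$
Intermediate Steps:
$M{\left(k \right)} = - \frac{2}{9}$ ($M{\left(k \right)} = \left(- \frac{1}{9}\right) 2 = - \frac{2}{9}$)
$Y{\left(c,D \right)} = 5 + D$
$-27 + Y{\left(-3,M{\left(6 \right)} \right)} \left(-47\right) = -27 + \left(5 - \frac{2}{9}\right) \left(-47\right) = -27 + \frac{43}{9} \left(-47\right) = -27 - \frac{2021}{9} = - \frac{2264}{9}$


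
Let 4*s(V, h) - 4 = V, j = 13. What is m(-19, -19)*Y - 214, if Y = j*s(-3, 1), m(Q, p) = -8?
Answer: -240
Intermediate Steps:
s(V, h) = 1 + V/4
Y = 13/4 (Y = 13*(1 + (¼)*(-3)) = 13*(1 - ¾) = 13*(¼) = 13/4 ≈ 3.2500)
m(-19, -19)*Y - 214 = -8*13/4 - 214 = -26 - 214 = -240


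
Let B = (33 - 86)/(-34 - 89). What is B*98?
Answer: 5194/123 ≈ 42.228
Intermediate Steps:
B = 53/123 (B = -53/(-123) = -53*(-1/123) = 53/123 ≈ 0.43089)
B*98 = (53/123)*98 = 5194/123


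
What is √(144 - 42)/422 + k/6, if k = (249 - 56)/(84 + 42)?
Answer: 193/756 + √102/422 ≈ 0.27922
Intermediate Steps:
k = 193/126 ≈ 1.5317
√(144 - 42)/422 + k/6 = √(144 - 42)/422 + (193/126)/6 = √102*(1/422) + (193/126)*(⅙) = √102/422 + 193/756 = 193/756 + √102/422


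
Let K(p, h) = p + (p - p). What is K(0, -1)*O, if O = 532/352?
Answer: 0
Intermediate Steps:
K(p, h) = p (K(p, h) = p + 0 = p)
O = 133/88 (O = 532*(1/352) = 133/88 ≈ 1.5114)
K(0, -1)*O = 0*(133/88) = 0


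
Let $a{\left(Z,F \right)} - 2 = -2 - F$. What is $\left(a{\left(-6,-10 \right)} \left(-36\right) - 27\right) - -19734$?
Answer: $19347$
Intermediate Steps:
$a{\left(Z,F \right)} = - F$ ($a{\left(Z,F \right)} = 2 - \left(2 + F\right) = - F$)
$\left(a{\left(-6,-10 \right)} \left(-36\right) - 27\right) - -19734 = \left(\left(-1\right) \left(-10\right) \left(-36\right) - 27\right) - -19734 = \left(10 \left(-36\right) - 27\right) + 19734 = \left(-360 - 27\right) + 19734 = -387 + 19734 = 19347$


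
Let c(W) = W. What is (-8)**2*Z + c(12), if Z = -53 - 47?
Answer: -6388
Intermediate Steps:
Z = -100
(-8)**2*Z + c(12) = (-8)**2*(-100) + 12 = 64*(-100) + 12 = -6400 + 12 = -6388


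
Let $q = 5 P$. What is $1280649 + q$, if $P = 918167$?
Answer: $5871484$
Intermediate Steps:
$q = 4590835$ ($q = 5 \cdot 918167 = 4590835$)
$1280649 + q = 1280649 + 4590835 = 5871484$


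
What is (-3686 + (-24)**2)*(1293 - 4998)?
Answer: 11522550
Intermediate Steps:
(-3686 + (-24)**2)*(1293 - 4998) = (-3686 + 576)*(-3705) = -3110*(-3705) = 11522550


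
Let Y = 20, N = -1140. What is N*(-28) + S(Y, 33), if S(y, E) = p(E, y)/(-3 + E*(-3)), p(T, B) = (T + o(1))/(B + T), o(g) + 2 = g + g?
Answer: 57519829/1802 ≈ 31920.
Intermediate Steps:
o(g) = -2 + 2*g (o(g) = -2 + (g + g) = -2 + 2*g)
p(T, B) = T/(B + T) (p(T, B) = (T + (-2 + 2*1))/(B + T) = (T + (-2 + 2))/(B + T) = (T + 0)/(B + T) = T/(B + T))
S(y, E) = E/((-3 - 3*E)*(E + y)) (S(y, E) = (E/(y + E))/(-3 + E*(-3)) = (E/(E + y))/(-3 - 3*E) = E/((-3 - 3*E)*(E + y)))
N*(-28) + S(Y, 33) = -1140*(-28) - 1/3*33/((1 + 33)*(33 + 20)) = 31920 - 1/3*33/(34*53) = 31920 - 1/3*33*1/34*1/53 = 31920 - 11/1802 = 57519829/1802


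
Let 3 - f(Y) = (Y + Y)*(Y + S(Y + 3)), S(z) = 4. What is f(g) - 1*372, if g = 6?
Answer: -489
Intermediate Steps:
f(Y) = 3 - 2*Y*(4 + Y) (f(Y) = 3 - (Y + Y)*(Y + 4) = 3 - 2*Y*(4 + Y))
f(g) - 1*372 = (3 - 8*6 - 2*6²) - 1*372 = (3 - 48 - 2*36) - 372 = (3 - 48 - 72) - 372 = -117 - 372 = -489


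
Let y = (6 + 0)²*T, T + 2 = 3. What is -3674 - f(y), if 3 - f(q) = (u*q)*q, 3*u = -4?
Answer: -5405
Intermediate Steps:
u = -4/3 (u = (⅓)*(-4) = -4/3 ≈ -1.3333)
T = 1 (T = -2 + 3 = 1)
y = 36 (y = (6 + 0)²*1 = 6²*1 = 36*1 = 36)
f(q) = 3 + 4*q²/3 (f(q) = 3 - (-4*q/3)*q = 3 - (-4)*q²/3 = 3 + 4*q²/3)
-3674 - f(y) = -3674 - (3 + (4/3)*36²) = -3674 - (3 + (4/3)*1296) = -3674 - (3 + 1728) = -3674 - 1*1731 = -3674 - 1731 = -5405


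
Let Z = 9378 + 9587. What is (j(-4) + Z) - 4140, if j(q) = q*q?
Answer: 14841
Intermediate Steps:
j(q) = q²
Z = 18965
(j(-4) + Z) - 4140 = ((-4)² + 18965) - 4140 = (16 + 18965) - 4140 = 18981 - 4140 = 14841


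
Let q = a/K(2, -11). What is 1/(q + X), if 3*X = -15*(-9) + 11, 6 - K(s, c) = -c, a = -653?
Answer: 15/2689 ≈ 0.0055783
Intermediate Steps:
K(s, c) = 6 + c (K(s, c) = 6 - (-1)*c = 6 + c)
q = 653/5 (q = -653/(6 - 11) = -653/(-5) = -653*(-⅕) = 653/5 ≈ 130.60)
X = 146/3 (X = (-15*(-9) + 11)/3 = (135 + 11)/3 = (⅓)*146 = 146/3 ≈ 48.667)
1/(q + X) = 1/(653/5 + 146/3) = 1/(2689/15) = 15/2689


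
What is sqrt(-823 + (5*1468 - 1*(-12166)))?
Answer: sqrt(18683) ≈ 136.69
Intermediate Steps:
sqrt(-823 + (5*1468 - 1*(-12166))) = sqrt(-823 + (7340 + 12166)) = sqrt(-823 + 19506) = sqrt(18683)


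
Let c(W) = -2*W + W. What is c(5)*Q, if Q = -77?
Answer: 385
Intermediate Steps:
c(W) = -W
c(5)*Q = -1*5*(-77) = -5*(-77) = 385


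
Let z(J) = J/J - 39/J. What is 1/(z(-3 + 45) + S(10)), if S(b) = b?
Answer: 14/141 ≈ 0.099291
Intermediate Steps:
z(J) = 1 - 39/J
1/(z(-3 + 45) + S(10)) = 1/((-39 + (-3 + 45))/(-3 + 45) + 10) = 1/((-39 + 42)/42 + 10) = 1/((1/42)*3 + 10) = 1/(1/14 + 10) = 1/(141/14) = 14/141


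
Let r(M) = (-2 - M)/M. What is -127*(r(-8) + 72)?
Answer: -36195/4 ≈ -9048.8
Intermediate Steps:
r(M) = (-2 - M)/M
-127*(r(-8) + 72) = -127*((-2 - 1*(-8))/(-8) + 72) = -127*(-(-2 + 8)/8 + 72) = -127*(-⅛*6 + 72) = -127*(-¾ + 72) = -127*285/4 = -36195/4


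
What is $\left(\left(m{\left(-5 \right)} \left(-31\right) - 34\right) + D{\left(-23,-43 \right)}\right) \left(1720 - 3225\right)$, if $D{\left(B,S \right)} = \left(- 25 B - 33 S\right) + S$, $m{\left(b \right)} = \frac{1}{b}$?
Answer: $-2894416$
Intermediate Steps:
$D{\left(B,S \right)} = - 32 S - 25 B$ ($D{\left(B,S \right)} = \left(- 33 S - 25 B\right) + S = - 32 S - 25 B$)
$\left(\left(m{\left(-5 \right)} \left(-31\right) - 34\right) + D{\left(-23,-43 \right)}\right) \left(1720 - 3225\right) = \left(\left(\frac{1}{-5} \left(-31\right) - 34\right) - -1951\right) \left(1720 - 3225\right) = \left(\left(\left(- \frac{1}{5}\right) \left(-31\right) - 34\right) + \left(1376 + 575\right)\right) \left(-1505\right) = \left(\left(\frac{31}{5} - 34\right) + 1951\right) \left(-1505\right) = \left(- \frac{139}{5} + 1951\right) \left(-1505\right) = \frac{9616}{5} \left(-1505\right) = -2894416$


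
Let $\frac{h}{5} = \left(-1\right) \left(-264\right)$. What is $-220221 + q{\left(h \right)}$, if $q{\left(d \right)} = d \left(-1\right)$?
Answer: $-221541$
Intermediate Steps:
$h = 1320$ ($h = 5 \left(\left(-1\right) \left(-264\right)\right) = 5 \cdot 264 = 1320$)
$q{\left(d \right)} = - d$
$-220221 + q{\left(h \right)} = -220221 - 1320 = -221541$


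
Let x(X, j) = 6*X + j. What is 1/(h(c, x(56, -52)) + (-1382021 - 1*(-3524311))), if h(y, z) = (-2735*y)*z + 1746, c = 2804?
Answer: -1/2175834924 ≈ -4.5959e-10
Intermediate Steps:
x(X, j) = j + 6*X
h(y, z) = 1746 - 2735*y*z (h(y, z) = -2735*y*z + 1746 = 1746 - 2735*y*z)
1/(h(c, x(56, -52)) + (-1382021 - 1*(-3524311))) = 1/((1746 - 2735*2804*(-52 + 6*56)) + (-1382021 - 1*(-3524311))) = 1/((1746 - 2735*2804*(-52 + 336)) + (-1382021 + 3524311)) = 1/((1746 - 2735*2804*284) + 2142290) = 1/((1746 - 2177978960) + 2142290) = 1/(-2177977214 + 2142290) = 1/(-2175834924) = -1/2175834924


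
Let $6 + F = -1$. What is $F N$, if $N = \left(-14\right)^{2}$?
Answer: $-1372$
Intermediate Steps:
$N = 196$
$F = -7$ ($F = -6 - 1 = -7$)
$F N = \left(-7\right) 196 = -1372$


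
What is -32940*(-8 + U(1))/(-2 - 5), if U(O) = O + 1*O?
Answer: -197640/7 ≈ -28234.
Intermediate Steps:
U(O) = 2*O (U(O) = O + O = 2*O)
-32940*(-8 + U(1))/(-2 - 5) = -32940*(-8 + 2*1)/(-2 - 5) = -32940*(-8 + 2)/(-7) = -(-197640)*(-1)/7 = -32940*6/7 = -197640/7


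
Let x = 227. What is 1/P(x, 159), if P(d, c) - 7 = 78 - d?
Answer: -1/142 ≈ -0.0070423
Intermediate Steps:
P(d, c) = 85 - d (P(d, c) = 7 + (78 - d) = 85 - d)
1/P(x, 159) = 1/(85 - 1*227) = 1/(85 - 227) = 1/(-142) = -1/142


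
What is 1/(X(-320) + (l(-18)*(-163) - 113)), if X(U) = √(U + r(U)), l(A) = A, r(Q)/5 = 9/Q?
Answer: 25792/72762159 - 8*I*√20489/509335113 ≈ 0.00035447 - 2.2483e-6*I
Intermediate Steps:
r(Q) = 45/Q (r(Q) = 5*(9/Q) = 45/Q)
X(U) = √(U + 45/U)
1/(X(-320) + (l(-18)*(-163) - 113)) = 1/(√(-320 + 45/(-320)) + (-18*(-163) - 113)) = 1/(√(-320 + 45*(-1/320)) + (2934 - 113)) = 1/(√(-320 - 9/64) + 2821) = 1/(√(-20489/64) + 2821) = 1/(I*√20489/8 + 2821) = 1/(2821 + I*√20489/8)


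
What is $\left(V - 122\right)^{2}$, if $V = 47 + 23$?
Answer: $2704$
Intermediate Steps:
$V = 70$
$\left(V - 122\right)^{2} = \left(70 - 122\right)^{2} = \left(-52\right)^{2} = 2704$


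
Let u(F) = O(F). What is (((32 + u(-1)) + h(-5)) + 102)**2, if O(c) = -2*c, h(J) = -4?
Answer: 17424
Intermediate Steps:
u(F) = -2*F
(((32 + u(-1)) + h(-5)) + 102)**2 = (((32 - 2*(-1)) - 4) + 102)**2 = (((32 + 2) - 4) + 102)**2 = ((34 - 4) + 102)**2 = (30 + 102)**2 = 132**2 = 17424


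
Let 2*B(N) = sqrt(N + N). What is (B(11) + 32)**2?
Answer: (64 + sqrt(22))**2/4 ≈ 1179.6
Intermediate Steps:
B(N) = sqrt(2)*sqrt(N)/2 (B(N) = sqrt(N + N)/2 = sqrt(2*N)/2 = (sqrt(2)*sqrt(N))/2 = sqrt(2)*sqrt(N)/2)
(B(11) + 32)**2 = (sqrt(2)*sqrt(11)/2 + 32)**2 = (sqrt(22)/2 + 32)**2 = (32 + sqrt(22)/2)**2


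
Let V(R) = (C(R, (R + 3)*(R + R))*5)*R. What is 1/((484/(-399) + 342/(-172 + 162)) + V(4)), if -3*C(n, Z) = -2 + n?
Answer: -1995/97249 ≈ -0.020514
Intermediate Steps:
C(n, Z) = ⅔ - n/3 (C(n, Z) = -(-2 + n)/3 = ⅔ - n/3)
V(R) = R*(10/3 - 5*R/3) (V(R) = ((⅔ - R/3)*5)*R = (10/3 - 5*R/3)*R = R*(10/3 - 5*R/3))
1/((484/(-399) + 342/(-172 + 162)) + V(4)) = 1/((484/(-399) + 342/(-172 + 162)) + (5/3)*4*(2 - 1*4)) = 1/((484*(-1/399) + 342/(-10)) + (5/3)*4*(2 - 4)) = 1/((-484/399 + 342*(-⅒)) + (5/3)*4*(-2)) = 1/((-484/399 - 171/5) - 40/3) = 1/(-70649/1995 - 40/3) = 1/(-97249/1995) = -1995/97249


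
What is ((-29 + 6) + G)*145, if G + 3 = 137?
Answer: 16095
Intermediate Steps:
G = 134 (G = -3 + 137 = 134)
((-29 + 6) + G)*145 = ((-29 + 6) + 134)*145 = (-23 + 134)*145 = 111*145 = 16095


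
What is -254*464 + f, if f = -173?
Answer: -118029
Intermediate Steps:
-254*464 + f = -254*464 - 173 = -117856 - 173 = -118029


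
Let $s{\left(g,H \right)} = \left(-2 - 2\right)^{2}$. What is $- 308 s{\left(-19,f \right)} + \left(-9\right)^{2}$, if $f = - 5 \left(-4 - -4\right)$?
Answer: $-4847$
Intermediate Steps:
$f = 0$ ($f = - 5 \left(-4 + 4\right) = \left(-5\right) 0 = 0$)
$s{\left(g,H \right)} = 16$ ($s{\left(g,H \right)} = \left(-4\right)^{2} = 16$)
$- 308 s{\left(-19,f \right)} + \left(-9\right)^{2} = \left(-308\right) 16 + \left(-9\right)^{2} = -4928 + 81 = -4847$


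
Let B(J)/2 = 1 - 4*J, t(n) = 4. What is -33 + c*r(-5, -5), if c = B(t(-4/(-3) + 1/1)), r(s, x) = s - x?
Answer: -33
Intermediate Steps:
B(J) = 2 - 8*J (B(J) = 2*(1 - 4*J) = 2 - 8*J)
c = -30 (c = 2 - 8*4 = 2 - 32 = -30)
-33 + c*r(-5, -5) = -33 - 30*(-5 - 1*(-5)) = -33 - 30*(-5 + 5) = -33 - 30*0 = -33 + 0 = -33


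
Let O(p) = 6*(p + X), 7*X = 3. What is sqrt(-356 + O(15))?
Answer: 2*I*sqrt(3227)/7 ≈ 16.23*I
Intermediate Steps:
X = 3/7 (X = (1/7)*3 = 3/7 ≈ 0.42857)
O(p) = 18/7 + 6*p (O(p) = 6*(p + 3/7) = 6*(3/7 + p) = 18/7 + 6*p)
sqrt(-356 + O(15)) = sqrt(-356 + (18/7 + 6*15)) = sqrt(-356 + (18/7 + 90)) = sqrt(-356 + 648/7) = sqrt(-1844/7) = 2*I*sqrt(3227)/7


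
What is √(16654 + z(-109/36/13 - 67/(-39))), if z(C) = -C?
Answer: √101313901/78 ≈ 129.04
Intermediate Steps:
√(16654 + z(-109/36/13 - 67/(-39))) = √(16654 - (-109/36/13 - 67/(-39))) = √(16654 - (-109*1/36*(1/13) - 67*(-1/39))) = √(16654 - (-109/36*1/13 + 67/39)) = √(16654 - (-109/468 + 67/39)) = √(16654 - 1*695/468) = √(16654 - 695/468) = √(7793377/468) = √101313901/78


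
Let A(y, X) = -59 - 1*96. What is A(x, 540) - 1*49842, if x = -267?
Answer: -49997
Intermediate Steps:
A(y, X) = -155 (A(y, X) = -59 - 96 = -155)
A(x, 540) - 1*49842 = -155 - 1*49842 = -155 - 49842 = -49997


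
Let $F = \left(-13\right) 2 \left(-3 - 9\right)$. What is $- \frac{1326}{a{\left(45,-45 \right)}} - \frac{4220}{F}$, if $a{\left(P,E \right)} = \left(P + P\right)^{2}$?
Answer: $- \frac{120124}{8775} \approx -13.689$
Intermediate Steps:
$a{\left(P,E \right)} = 4 P^{2}$ ($a{\left(P,E \right)} = \left(2 P\right)^{2} = 4 P^{2}$)
$F = 312$ ($F = - 26 \left(-3 - 9\right) = \left(-26\right) \left(-12\right) = 312$)
$- \frac{1326}{a{\left(45,-45 \right)}} - \frac{4220}{F} = - \frac{1326}{4 \cdot 45^{2}} - \frac{4220}{312} = - \frac{1326}{4 \cdot 2025} - \frac{1055}{78} = - \frac{1326}{8100} - \frac{1055}{78} = \left(-1326\right) \frac{1}{8100} - \frac{1055}{78} = - \frac{221}{1350} - \frac{1055}{78} = - \frac{120124}{8775}$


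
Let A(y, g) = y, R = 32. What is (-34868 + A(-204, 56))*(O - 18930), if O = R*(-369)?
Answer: 1078043136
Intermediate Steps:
O = -11808 (O = 32*(-369) = -11808)
(-34868 + A(-204, 56))*(O - 18930) = (-34868 - 204)*(-11808 - 18930) = -35072*(-30738) = 1078043136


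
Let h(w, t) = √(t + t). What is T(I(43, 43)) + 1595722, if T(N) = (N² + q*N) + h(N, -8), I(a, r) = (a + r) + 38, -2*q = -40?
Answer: 1613578 + 4*I ≈ 1.6136e+6 + 4.0*I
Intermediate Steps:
q = 20 (q = -½*(-40) = 20)
h(w, t) = √2*√t (h(w, t) = √(2*t) = √2*√t)
I(a, r) = 38 + a + r
T(N) = N² + 4*I + 20*N (T(N) = (N² + 20*N) + √2*√(-8) = (N² + 20*N) + √2*(2*I*√2) = (N² + 20*N) + 4*I = N² + 4*I + 20*N)
T(I(43, 43)) + 1595722 = ((38 + 43 + 43)² + 4*I + 20*(38 + 43 + 43)) + 1595722 = (124² + 4*I + 20*124) + 1595722 = (15376 + 4*I + 2480) + 1595722 = (17856 + 4*I) + 1595722 = 1613578 + 4*I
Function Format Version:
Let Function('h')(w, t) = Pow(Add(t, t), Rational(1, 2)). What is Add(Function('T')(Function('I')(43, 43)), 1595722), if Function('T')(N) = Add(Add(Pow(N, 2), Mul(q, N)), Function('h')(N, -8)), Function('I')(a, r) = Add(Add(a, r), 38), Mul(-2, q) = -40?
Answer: Add(1613578, Mul(4, I)) ≈ Add(1.6136e+6, Mul(4.0000, I))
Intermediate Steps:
q = 20 (q = Mul(Rational(-1, 2), -40) = 20)
Function('h')(w, t) = Mul(Pow(2, Rational(1, 2)), Pow(t, Rational(1, 2))) (Function('h')(w, t) = Pow(Mul(2, t), Rational(1, 2)) = Mul(Pow(2, Rational(1, 2)), Pow(t, Rational(1, 2))))
Function('I')(a, r) = Add(38, a, r)
Function('T')(N) = Add(Pow(N, 2), Mul(4, I), Mul(20, N)) (Function('T')(N) = Add(Add(Pow(N, 2), Mul(20, N)), Mul(Pow(2, Rational(1, 2)), Pow(-8, Rational(1, 2)))) = Add(Add(Pow(N, 2), Mul(20, N)), Mul(Pow(2, Rational(1, 2)), Mul(2, I, Pow(2, Rational(1, 2))))) = Add(Add(Pow(N, 2), Mul(20, N)), Mul(4, I)) = Add(Pow(N, 2), Mul(4, I), Mul(20, N)))
Add(Function('T')(Function('I')(43, 43)), 1595722) = Add(Add(Pow(Add(38, 43, 43), 2), Mul(4, I), Mul(20, Add(38, 43, 43))), 1595722) = Add(Add(Pow(124, 2), Mul(4, I), Mul(20, 124)), 1595722) = Add(Add(15376, Mul(4, I), 2480), 1595722) = Add(Add(17856, Mul(4, I)), 1595722) = Add(1613578, Mul(4, I))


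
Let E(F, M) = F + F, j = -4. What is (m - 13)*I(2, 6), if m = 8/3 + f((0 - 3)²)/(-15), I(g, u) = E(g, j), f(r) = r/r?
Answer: -208/5 ≈ -41.600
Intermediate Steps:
f(r) = 1
E(F, M) = 2*F
I(g, u) = 2*g
m = 13/5 (m = 8/3 + 1/(-15) = 8*(⅓) + 1*(-1/15) = 8/3 - 1/15 = 13/5 ≈ 2.6000)
(m - 13)*I(2, 6) = (13/5 - 13)*(2*2) = -52/5*4 = -208/5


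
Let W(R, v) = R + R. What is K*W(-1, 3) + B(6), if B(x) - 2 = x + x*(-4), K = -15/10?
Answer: -13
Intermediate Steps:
W(R, v) = 2*R
K = -3/2 (K = -15*⅒ = -3/2 ≈ -1.5000)
B(x) = 2 - 3*x (B(x) = 2 + (x + x*(-4)) = 2 + (x - 4*x) = 2 - 3*x)
K*W(-1, 3) + B(6) = -3*(-1) + (2 - 3*6) = -3/2*(-2) + (2 - 18) = 3 - 16 = -13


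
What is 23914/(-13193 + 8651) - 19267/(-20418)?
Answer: -22264741/5152142 ≈ -4.3215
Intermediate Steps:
23914/(-13193 + 8651) - 19267/(-20418) = 23914/(-4542) - 19267*(-1/20418) = 23914*(-1/4542) + 19267/20418 = -11957/2271 + 19267/20418 = -22264741/5152142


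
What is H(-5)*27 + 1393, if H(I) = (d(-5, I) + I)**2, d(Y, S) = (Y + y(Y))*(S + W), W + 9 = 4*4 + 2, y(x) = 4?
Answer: 3580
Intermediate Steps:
W = 9 (W = -9 + (4*4 + 2) = -9 + (16 + 2) = -9 + 18 = 9)
d(Y, S) = (4 + Y)*(9 + S) (d(Y, S) = (Y + 4)*(S + 9) = (4 + Y)*(9 + S))
H(I) = 81 (H(I) = ((36 + 4*I + 9*(-5) + I*(-5)) + I)**2 = ((36 + 4*I - 45 - 5*I) + I)**2 = ((-9 - I) + I)**2 = (-9)**2 = 81)
H(-5)*27 + 1393 = 81*27 + 1393 = 2187 + 1393 = 3580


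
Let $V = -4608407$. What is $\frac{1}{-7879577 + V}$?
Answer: $- \frac{1}{12487984} \approx -8.0077 \cdot 10^{-8}$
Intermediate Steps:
$\frac{1}{-7879577 + V} = \frac{1}{-7879577 - 4608407} = \frac{1}{-12487984} = - \frac{1}{12487984}$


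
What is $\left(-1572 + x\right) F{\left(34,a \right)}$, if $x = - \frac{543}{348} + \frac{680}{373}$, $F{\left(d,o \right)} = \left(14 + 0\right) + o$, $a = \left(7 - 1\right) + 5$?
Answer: $- \frac{1700148225}{43268} \approx -39293.0$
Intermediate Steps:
$a = 11$ ($a = 6 + 5 = 11$)
$F{\left(d,o \right)} = 14 + o$
$x = \frac{11367}{43268}$ ($x = \left(-543\right) \frac{1}{348} + 680 \cdot \frac{1}{373} = - \frac{181}{116} + \frac{680}{373} = \frac{11367}{43268} \approx 0.26271$)
$\left(-1572 + x\right) F{\left(34,a \right)} = \left(-1572 + \frac{11367}{43268}\right) \left(14 + 11\right) = \left(- \frac{68005929}{43268}\right) 25 = - \frac{1700148225}{43268}$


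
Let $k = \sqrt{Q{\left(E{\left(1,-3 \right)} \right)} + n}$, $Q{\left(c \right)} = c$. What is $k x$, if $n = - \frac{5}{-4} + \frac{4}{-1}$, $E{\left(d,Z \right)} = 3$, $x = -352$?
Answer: $-176$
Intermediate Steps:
$n = - \frac{11}{4}$ ($n = \left(-5\right) \left(- \frac{1}{4}\right) + 4 \left(-1\right) = \frac{5}{4} - 4 = - \frac{11}{4} \approx -2.75$)
$k = \frac{1}{2}$ ($k = \sqrt{3 - \frac{11}{4}} = \sqrt{\frac{1}{4}} = \frac{1}{2} \approx 0.5$)
$k x = \frac{1}{2} \left(-352\right) = -176$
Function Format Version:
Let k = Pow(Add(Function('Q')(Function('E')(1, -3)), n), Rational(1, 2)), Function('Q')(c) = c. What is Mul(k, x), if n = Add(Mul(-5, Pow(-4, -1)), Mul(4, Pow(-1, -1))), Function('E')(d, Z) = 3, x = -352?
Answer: -176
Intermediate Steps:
n = Rational(-11, 4) (n = Add(Mul(-5, Rational(-1, 4)), Mul(4, -1)) = Add(Rational(5, 4), -4) = Rational(-11, 4) ≈ -2.7500)
k = Rational(1, 2) (k = Pow(Add(3, Rational(-11, 4)), Rational(1, 2)) = Pow(Rational(1, 4), Rational(1, 2)) = Rational(1, 2) ≈ 0.50000)
Mul(k, x) = Mul(Rational(1, 2), -352) = -176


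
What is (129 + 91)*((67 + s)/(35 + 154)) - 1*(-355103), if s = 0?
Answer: 67129207/189 ≈ 3.5518e+5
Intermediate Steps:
(129 + 91)*((67 + s)/(35 + 154)) - 1*(-355103) = (129 + 91)*((67 + 0)/(35 + 154)) - 1*(-355103) = 220*(67/189) + 355103 = 14740/189 + 355103 = 67129207/189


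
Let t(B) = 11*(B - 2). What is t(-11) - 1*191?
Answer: -334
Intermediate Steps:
t(B) = -22 + 11*B (t(B) = 11*(-2 + B) = -22 + 11*B)
t(-11) - 1*191 = (-22 + 11*(-11)) - 1*191 = (-22 - 121) - 191 = -143 - 191 = -334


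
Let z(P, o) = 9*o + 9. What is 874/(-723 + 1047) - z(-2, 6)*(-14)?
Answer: 143321/162 ≈ 884.70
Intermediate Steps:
z(P, o) = 9 + 9*o
874/(-723 + 1047) - z(-2, 6)*(-14) = 874/(-723 + 1047) - (9 + 9*6)*(-14) = 874/324 - (9 + 54)*(-14) = 874*(1/324) - 63*(-14) = 437/162 - 1*(-882) = 437/162 + 882 = 143321/162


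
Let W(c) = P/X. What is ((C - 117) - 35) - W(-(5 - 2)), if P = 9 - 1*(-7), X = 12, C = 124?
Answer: -88/3 ≈ -29.333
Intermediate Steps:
P = 16 (P = 9 + 7 = 16)
W(c) = 4/3 (W(c) = 16/12 = 16*(1/12) = 4/3)
((C - 117) - 35) - W(-(5 - 2)) = ((124 - 117) - 35) - 1*4/3 = (7 - 35) - 4/3 = -28 - 4/3 = -88/3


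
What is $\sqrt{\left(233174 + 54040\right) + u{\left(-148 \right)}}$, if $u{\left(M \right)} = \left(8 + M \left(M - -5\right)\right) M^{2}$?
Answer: $\sqrt{464038702} \approx 21542.0$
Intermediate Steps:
$u{\left(M \right)} = M^{2} \left(8 + M \left(5 + M\right)\right)$ ($u{\left(M \right)} = \left(8 + M \left(M + 5\right)\right) M^{2} = \left(8 + M \left(5 + M\right)\right) M^{2} = M^{2} \left(8 + M \left(5 + M\right)\right)$)
$\sqrt{\left(233174 + 54040\right) + u{\left(-148 \right)}} = \sqrt{\left(233174 + 54040\right) + \left(-148\right)^{2} \left(8 + \left(-148\right)^{2} + 5 \left(-148\right)\right)} = \sqrt{287214 + 21904 \left(8 + 21904 - 740\right)} = \sqrt{287214 + 21904 \cdot 21172} = \sqrt{287214 + 463751488} = \sqrt{464038702}$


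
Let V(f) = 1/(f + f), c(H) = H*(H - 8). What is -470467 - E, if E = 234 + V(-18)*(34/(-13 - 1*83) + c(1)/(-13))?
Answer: -10573827149/22464 ≈ -4.7070e+5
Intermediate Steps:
c(H) = H*(-8 + H)
V(f) = 1/(2*f)
E = 5256461/22464 (E = 234 + ((½)/(-18))*(34/(-13 - 1*83) + (1*(-8 + 1))/(-13)) = 234 + ((½)*(-1/18))*(34/(-13 - 83) + (1*(-7))*(-1/13)) = 234 - (34/(-96) - 7*(-1/13))/36 = 234 - (34*(-1/96) + 7/13)/36 = 234 - (-17/48 + 7/13)/36 = 234 - 1/36*115/624 = 234 - 115/22464 = 5256461/22464 ≈ 233.99)
-470467 - E = -470467 - 1*5256461/22464 = -470467 - 5256461/22464 = -10573827149/22464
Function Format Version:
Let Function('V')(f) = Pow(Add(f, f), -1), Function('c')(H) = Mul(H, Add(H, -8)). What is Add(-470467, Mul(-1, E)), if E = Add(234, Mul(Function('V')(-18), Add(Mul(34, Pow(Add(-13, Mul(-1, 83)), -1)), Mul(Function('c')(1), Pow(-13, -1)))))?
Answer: Rational(-10573827149, 22464) ≈ -4.7070e+5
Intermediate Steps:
Function('c')(H) = Mul(H, Add(-8, H))
Function('V')(f) = Mul(Rational(1, 2), Pow(f, -1)) (Function('V')(f) = Pow(Mul(2, f), -1) = Mul(Rational(1, 2), Pow(f, -1)))
E = Rational(5256461, 22464) (E = Add(234, Mul(Mul(Rational(1, 2), Pow(-18, -1)), Add(Mul(34, Pow(Add(-13, Mul(-1, 83)), -1)), Mul(Mul(1, Add(-8, 1)), Pow(-13, -1))))) = Add(234, Mul(Mul(Rational(1, 2), Rational(-1, 18)), Add(Mul(34, Pow(Add(-13, -83), -1)), Mul(Mul(1, -7), Rational(-1, 13))))) = Add(234, Mul(Rational(-1, 36), Add(Mul(34, Pow(-96, -1)), Mul(-7, Rational(-1, 13))))) = Add(234, Mul(Rational(-1, 36), Add(Mul(34, Rational(-1, 96)), Rational(7, 13)))) = Add(234, Mul(Rational(-1, 36), Add(Rational(-17, 48), Rational(7, 13)))) = Add(234, Mul(Rational(-1, 36), Rational(115, 624))) = Add(234, Rational(-115, 22464)) = Rational(5256461, 22464) ≈ 233.99)
Add(-470467, Mul(-1, E)) = Add(-470467, Mul(-1, Rational(5256461, 22464))) = Add(-470467, Rational(-5256461, 22464)) = Rational(-10573827149, 22464)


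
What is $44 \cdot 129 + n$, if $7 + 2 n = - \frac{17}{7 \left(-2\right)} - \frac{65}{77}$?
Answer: $\frac{1747187}{308} \approx 5672.7$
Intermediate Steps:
$n = - \frac{1021}{308}$ ($n = - \frac{7}{2} + \frac{- \frac{17}{7 \left(-2\right)} - \frac{65}{77}}{2} = - \frac{7}{2} + \frac{- \frac{17}{-14} - \frac{65}{77}}{2} = - \frac{7}{2} + \frac{\left(-17\right) \left(- \frac{1}{14}\right) - \frac{65}{77}}{2} = - \frac{7}{2} + \frac{\frac{17}{14} - \frac{65}{77}}{2} = - \frac{7}{2} + \frac{1}{2} \cdot \frac{57}{154} = - \frac{7}{2} + \frac{57}{308} = - \frac{1021}{308} \approx -3.3149$)
$44 \cdot 129 + n = 44 \cdot 129 - \frac{1021}{308} = 5676 - \frac{1021}{308} = \frac{1747187}{308}$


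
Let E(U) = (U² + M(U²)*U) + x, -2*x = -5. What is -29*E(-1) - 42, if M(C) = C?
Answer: -229/2 ≈ -114.50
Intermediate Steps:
x = 5/2 (x = -½*(-5) = 5/2 ≈ 2.5000)
E(U) = 5/2 + U² + U³ (E(U) = (U² + U²*U) + 5/2 = (U² + U³) + 5/2 = 5/2 + U² + U³)
-29*E(-1) - 42 = -29*(5/2 + (-1)² + (-1)³) - 42 = -29*(5/2 + 1 - 1) - 42 = -29*5/2 - 42 = -145/2 - 42 = -229/2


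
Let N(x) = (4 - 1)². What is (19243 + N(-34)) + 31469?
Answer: 50721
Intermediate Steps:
N(x) = 9 (N(x) = 3² = 9)
(19243 + N(-34)) + 31469 = (19243 + 9) + 31469 = 19252 + 31469 = 50721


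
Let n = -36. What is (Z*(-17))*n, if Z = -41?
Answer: -25092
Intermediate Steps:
(Z*(-17))*n = -41*(-17)*(-36) = 697*(-36) = -25092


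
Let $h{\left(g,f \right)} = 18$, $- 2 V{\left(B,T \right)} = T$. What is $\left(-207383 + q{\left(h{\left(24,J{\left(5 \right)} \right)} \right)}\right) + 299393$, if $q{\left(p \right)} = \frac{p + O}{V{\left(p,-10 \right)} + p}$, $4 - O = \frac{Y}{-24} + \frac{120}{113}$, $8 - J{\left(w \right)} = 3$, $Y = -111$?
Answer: $\frac{1913086667}{20792} \approx 92011.0$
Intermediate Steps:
$J{\left(w \right)} = 5$ ($J{\left(w \right)} = 8 - 3 = 5$)
$V{\left(B,T \right)} = - \frac{T}{2}$
$O = - \frac{1525}{904}$ ($O = 4 - \left(- \frac{111}{-24} + \frac{120}{113}\right) = 4 - \left(\left(-111\right) \left(- \frac{1}{24}\right) + 120 \cdot \frac{1}{113}\right) = 4 - \left(\frac{37}{8} + \frac{120}{113}\right) = 4 - \frac{5141}{904} = - \frac{1525}{904} \approx -1.6869$)
$q{\left(p \right)} = \frac{- \frac{1525}{904} + p}{5 + p}$ ($q{\left(p \right)} = \frac{p - \frac{1525}{904}}{\left(- \frac{1}{2}\right) \left(-10\right) + p} = \frac{- \frac{1525}{904} + p}{5 + p}$)
$\left(-207383 + q{\left(h{\left(24,J{\left(5 \right)} \right)} \right)}\right) + 299393 = \left(-207383 + \frac{- \frac{1525}{904} + 18}{5 + 18}\right) + 299393 = \left(-207383 + \frac{1}{23} \cdot \frac{14747}{904}\right) + 299393 = \left(-207383 + \frac{14747}{20792}\right) + 299393 = - \frac{4311892589}{20792} + 299393 = \frac{1913086667}{20792}$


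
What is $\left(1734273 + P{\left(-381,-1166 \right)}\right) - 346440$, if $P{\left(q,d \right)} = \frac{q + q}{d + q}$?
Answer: $\frac{2146978413}{1547} \approx 1.3878 \cdot 10^{6}$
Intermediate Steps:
$P{\left(q,d \right)} = \frac{2 q}{d + q}$
$\left(1734273 + P{\left(-381,-1166 \right)}\right) - 346440 = \left(1734273 + 2 \left(-381\right) \frac{1}{-1166 - 381}\right) - 346440 = \left(1734273 + 2 \left(-381\right) \frac{1}{-1547}\right) - 346440 = \left(1734273 + 2 \left(-381\right) \left(- \frac{1}{1547}\right)\right) - 346440 = \left(1734273 + \frac{762}{1547}\right) - 346440 = \frac{2682921093}{1547} - 346440 = \frac{2146978413}{1547}$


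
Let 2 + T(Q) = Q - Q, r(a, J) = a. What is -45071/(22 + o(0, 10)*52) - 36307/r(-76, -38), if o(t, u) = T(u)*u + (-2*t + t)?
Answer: 20192961/38684 ≈ 522.00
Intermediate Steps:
T(Q) = -2 (T(Q) = -2 + (Q - Q) = -2 + 0 = -2)
o(t, u) = -t - 2*u (o(t, u) = -2*u + (-2*t + t) = -2*u - t = -t - 2*u)
-45071/(22 + o(0, 10)*52) - 36307/r(-76, -38) = -45071/(22 + (-1*0 - 2*10)*52) - 36307/(-76) = -45071/(22 + (0 - 20)*52) - 36307*(-1/76) = -45071/(22 - 20*52) + 36307/76 = -45071/(22 - 1040) + 36307/76 = -45071/(-1018) + 36307/76 = -45071*(-1/1018) + 36307/76 = 45071/1018 + 36307/76 = 20192961/38684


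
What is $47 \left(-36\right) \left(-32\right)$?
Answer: $54144$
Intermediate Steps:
$47 \left(-36\right) \left(-32\right) = \left(-1692\right) \left(-32\right) = 54144$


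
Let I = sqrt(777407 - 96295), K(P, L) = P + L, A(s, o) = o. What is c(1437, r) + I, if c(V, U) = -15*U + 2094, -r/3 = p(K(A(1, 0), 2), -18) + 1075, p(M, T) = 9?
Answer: 50874 + 2*sqrt(170278) ≈ 51699.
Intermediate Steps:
K(P, L) = L + P
I = 2*sqrt(170278) (I = sqrt(681112) = 2*sqrt(170278) ≈ 825.29)
r = -3252 (r = -3*(9 + 1075) = -3*1084 = -3252)
c(V, U) = 2094 - 15*U
c(1437, r) + I = (2094 - 15*(-3252)) + 2*sqrt(170278) = (2094 + 48780) + 2*sqrt(170278) = 50874 + 2*sqrt(170278)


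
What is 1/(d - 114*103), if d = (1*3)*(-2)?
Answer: -1/11748 ≈ -8.5121e-5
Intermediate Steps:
d = -6 (d = 3*(-2) = -6)
1/(d - 114*103) = 1/(-6 - 114*103) = 1/(-6 - 11742) = 1/(-11748) = -1/11748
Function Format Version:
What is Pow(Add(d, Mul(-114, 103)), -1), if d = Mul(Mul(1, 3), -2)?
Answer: Rational(-1, 11748) ≈ -8.5121e-5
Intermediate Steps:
d = -6 (d = Mul(3, -2) = -6)
Pow(Add(d, Mul(-114, 103)), -1) = Pow(Add(-6, Mul(-114, 103)), -1) = Pow(Add(-6, -11742), -1) = Pow(-11748, -1) = Rational(-1, 11748)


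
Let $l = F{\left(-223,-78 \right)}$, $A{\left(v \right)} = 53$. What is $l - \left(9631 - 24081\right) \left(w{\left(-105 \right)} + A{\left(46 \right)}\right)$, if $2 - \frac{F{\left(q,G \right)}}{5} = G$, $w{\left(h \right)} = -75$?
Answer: $-317500$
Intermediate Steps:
$F{\left(q,G \right)} = 10 - 5 G$
$l = 400$ ($l = 10 - -390 = 10 + 390 = 400$)
$l - \left(9631 - 24081\right) \left(w{\left(-105 \right)} + A{\left(46 \right)}\right) = 400 - \left(9631 - 24081\right) \left(-75 + 53\right) = 400 - \left(-14450\right) \left(-22\right) = 400 - 317900 = -317500$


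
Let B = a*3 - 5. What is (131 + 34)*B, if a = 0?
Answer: -825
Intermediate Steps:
B = -5 (B = 0*3 - 5 = 0 - 5 = -5)
(131 + 34)*B = (131 + 34)*(-5) = 165*(-5) = -825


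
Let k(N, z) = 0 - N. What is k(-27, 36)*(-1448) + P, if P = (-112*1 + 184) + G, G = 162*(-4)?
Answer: -39672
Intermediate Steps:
G = -648
P = -576 (P = (-112*1 + 184) - 648 = (-112 + 184) - 648 = 72 - 648 = -576)
k(N, z) = -N
k(-27, 36)*(-1448) + P = -1*(-27)*(-1448) - 576 = 27*(-1448) - 576 = -39096 - 576 = -39672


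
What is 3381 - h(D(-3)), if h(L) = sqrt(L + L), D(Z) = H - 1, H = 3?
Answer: 3379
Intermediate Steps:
D(Z) = 2 (D(Z) = 3 - 1 = 2)
h(L) = sqrt(2)*sqrt(L) (h(L) = sqrt(2*L) = sqrt(2)*sqrt(L))
3381 - h(D(-3)) = 3381 - sqrt(2)*sqrt(2) = 3381 - 1*2 = 3381 - 2 = 3379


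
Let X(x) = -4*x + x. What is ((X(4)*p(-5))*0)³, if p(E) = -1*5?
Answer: 0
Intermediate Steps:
p(E) = -5
X(x) = -3*x
((X(4)*p(-5))*0)³ = ((-3*4*(-5))*0)³ = (-12*(-5)*0)³ = (60*0)³ = 0³ = 0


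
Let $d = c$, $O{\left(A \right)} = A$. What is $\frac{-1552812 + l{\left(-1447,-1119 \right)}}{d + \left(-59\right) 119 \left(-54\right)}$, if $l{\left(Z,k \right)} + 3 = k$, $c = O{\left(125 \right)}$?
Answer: $- \frac{81786}{19961} \approx -4.0973$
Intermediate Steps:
$c = 125$
$l{\left(Z,k \right)} = -3 + k$
$d = 125$
$\frac{-1552812 + l{\left(-1447,-1119 \right)}}{d + \left(-59\right) 119 \left(-54\right)} = \frac{-1552812 - 1122}{125 + \left(-59\right) 119 \left(-54\right)} = \frac{-1552812 - 1122}{125 - -379134} = - \frac{1553934}{125 + 379134} = - \frac{1553934}{379259} = \left(-1553934\right) \frac{1}{379259} = - \frac{81786}{19961}$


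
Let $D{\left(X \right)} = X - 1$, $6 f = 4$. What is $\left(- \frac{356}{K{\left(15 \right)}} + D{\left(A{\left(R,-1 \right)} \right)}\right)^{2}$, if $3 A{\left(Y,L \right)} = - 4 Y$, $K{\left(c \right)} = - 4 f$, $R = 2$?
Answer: $\frac{606841}{36} \approx 16857.0$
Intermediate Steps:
$f = \frac{2}{3}$ ($f = \frac{1}{6} \cdot 4 = \frac{2}{3} \approx 0.66667$)
$K{\left(c \right)} = - \frac{8}{3}$ ($K{\left(c \right)} = \left(-4\right) \frac{2}{3} = - \frac{8}{3}$)
$A{\left(Y,L \right)} = - \frac{4 Y}{3}$ ($A{\left(Y,L \right)} = \frac{\left(-4\right) Y}{3} = - \frac{4 Y}{3}$)
$D{\left(X \right)} = -1 + X$
$\left(- \frac{356}{K{\left(15 \right)}} + D{\left(A{\left(R,-1 \right)} \right)}\right)^{2} = \left(- \frac{356}{- \frac{8}{3}} - \frac{11}{3}\right)^{2} = \left(\left(-356\right) \left(- \frac{3}{8}\right) - \frac{11}{3}\right)^{2} = \left(\frac{267}{2} - \frac{11}{3}\right)^{2} = \left(\frac{779}{6}\right)^{2} = \frac{606841}{36}$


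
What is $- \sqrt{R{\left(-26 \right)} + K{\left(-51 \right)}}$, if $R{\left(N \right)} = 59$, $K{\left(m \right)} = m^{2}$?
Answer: $- 2 \sqrt{665} \approx -51.575$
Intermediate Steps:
$- \sqrt{R{\left(-26 \right)} + K{\left(-51 \right)}} = - \sqrt{59 + \left(-51\right)^{2}} = - \sqrt{59 + 2601} = - \sqrt{2660} = - 2 \sqrt{665}$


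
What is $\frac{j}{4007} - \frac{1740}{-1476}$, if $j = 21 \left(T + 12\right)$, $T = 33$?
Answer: $\frac{697250}{492861} \approx 1.4147$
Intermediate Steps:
$j = 945$ ($j = 21 \left(33 + 12\right) = 21 \cdot 45 = 945$)
$\frac{j}{4007} - \frac{1740}{-1476} = \frac{945}{4007} - \frac{1740}{-1476} = 945 \cdot \frac{1}{4007} - - \frac{145}{123} = \frac{945}{4007} + \frac{145}{123} = \frac{697250}{492861}$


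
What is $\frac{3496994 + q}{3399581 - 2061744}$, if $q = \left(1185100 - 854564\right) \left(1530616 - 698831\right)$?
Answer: $\frac{274938383754}{1337837} \approx 2.0551 \cdot 10^{5}$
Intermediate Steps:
$q = 274934886760$ ($q = 330536 \cdot 831785 = 274934886760$)
$\frac{3496994 + q}{3399581 - 2061744} = \frac{3496994 + 274934886760}{3399581 - 2061744} = \frac{274938383754}{1337837}$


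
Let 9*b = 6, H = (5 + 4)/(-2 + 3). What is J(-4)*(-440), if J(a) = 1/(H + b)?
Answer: -1320/29 ≈ -45.517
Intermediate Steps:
H = 9 (H = 9/1 = 9*1 = 9)
b = ⅔ (b = (⅑)*6 = ⅔ ≈ 0.66667)
J(a) = 3/29 (J(a) = 1/(9 + ⅔) = 1/(29/3) = 3/29)
J(-4)*(-440) = (3/29)*(-440) = -1320/29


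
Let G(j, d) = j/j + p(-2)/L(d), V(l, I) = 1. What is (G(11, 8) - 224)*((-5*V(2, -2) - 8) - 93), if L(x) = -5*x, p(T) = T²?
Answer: 118243/5 ≈ 23649.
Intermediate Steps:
G(j, d) = 1 - 4/(5*d) (G(j, d) = j/j + (-2)²/((-5*d)) = 1 + 4*(-1/(5*d)) = 1 - 4/(5*d))
(G(11, 8) - 224)*((-5*V(2, -2) - 8) - 93) = ((-⅘ + 8)/8 - 224)*((-5*1 - 8) - 93) = ((⅛)*(36/5) - 224)*((-5 - 8) - 93) = (9/10 - 224)*(-13 - 93) = -2231/10*(-106) = 118243/5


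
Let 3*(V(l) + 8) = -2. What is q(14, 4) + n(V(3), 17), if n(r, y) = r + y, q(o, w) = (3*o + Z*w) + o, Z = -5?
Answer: 133/3 ≈ 44.333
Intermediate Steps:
V(l) = -26/3 (V(l) = -8 + (⅓)*(-2) = -8 - ⅔ = -26/3)
q(o, w) = -5*w + 4*o (q(o, w) = (3*o - 5*w) + o = (-5*w + 3*o) + o = -5*w + 4*o)
q(14, 4) + n(V(3), 17) = (-5*4 + 4*14) + (-26/3 + 17) = (-20 + 56) + 25/3 = 36 + 25/3 = 133/3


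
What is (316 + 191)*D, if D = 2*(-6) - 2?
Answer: -7098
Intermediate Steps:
D = -14 (D = -12 - 2 = -14)
(316 + 191)*D = (316 + 191)*(-14) = 507*(-14) = -7098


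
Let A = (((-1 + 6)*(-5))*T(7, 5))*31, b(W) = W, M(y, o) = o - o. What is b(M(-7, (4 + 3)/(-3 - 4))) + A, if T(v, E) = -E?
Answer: 3875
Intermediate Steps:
M(y, o) = 0
A = 3875 (A = (((-1 + 6)*(-5))*(-1*5))*31 = ((5*(-5))*(-5))*31 = -25*(-5)*31 = 125*31 = 3875)
b(M(-7, (4 + 3)/(-3 - 4))) + A = 0 + 3875 = 3875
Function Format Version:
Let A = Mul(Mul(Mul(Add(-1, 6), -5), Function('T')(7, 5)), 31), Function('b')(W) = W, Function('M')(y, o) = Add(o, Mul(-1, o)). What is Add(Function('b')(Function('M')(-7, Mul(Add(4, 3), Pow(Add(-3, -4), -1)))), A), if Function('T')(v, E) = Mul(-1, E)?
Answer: 3875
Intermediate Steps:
Function('M')(y, o) = 0
A = 3875 (A = Mul(Mul(Mul(Add(-1, 6), -5), Mul(-1, 5)), 31) = Mul(Mul(Mul(5, -5), -5), 31) = Mul(Mul(-25, -5), 31) = Mul(125, 31) = 3875)
Add(Function('b')(Function('M')(-7, Mul(Add(4, 3), Pow(Add(-3, -4), -1)))), A) = Add(0, 3875) = 3875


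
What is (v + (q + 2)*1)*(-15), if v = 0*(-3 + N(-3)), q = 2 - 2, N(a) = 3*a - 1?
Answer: -30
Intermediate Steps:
N(a) = -1 + 3*a
q = 0
v = 0 (v = 0*(-3 + (-1 + 3*(-3))) = 0*(-3 + (-1 - 9)) = 0*(-3 - 10) = 0*(-13) = 0)
(v + (q + 2)*1)*(-15) = (0 + (0 + 2)*1)*(-15) = (0 + 2*1)*(-15) = (0 + 2)*(-15) = 2*(-15) = -30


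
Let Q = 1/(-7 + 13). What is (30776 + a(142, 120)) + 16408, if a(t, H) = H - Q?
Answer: 283823/6 ≈ 47304.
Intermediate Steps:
Q = 1/6 ≈ 0.16667
a(t, H) = -1/6 + H (a(t, H) = H - 1*1/6 = H - 1/6 = -1/6 + H)
(30776 + a(142, 120)) + 16408 = (30776 + (-1/6 + 120)) + 16408 = (30776 + 719/6) + 16408 = 185375/6 + 16408 = 283823/6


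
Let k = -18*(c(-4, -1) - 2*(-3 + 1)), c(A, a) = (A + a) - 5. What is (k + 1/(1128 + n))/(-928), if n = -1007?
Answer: -13069/112288 ≈ -0.11639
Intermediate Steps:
c(A, a) = -5 + A + a
k = 108 (k = -18*((-5 - 4 - 1) - 2*(-3 + 1)) = -18*(-10 - 2*(-2)) = -18*(-10 + 4) = -18*(-6) = 108)
(k + 1/(1128 + n))/(-928) = (108 + 1/(1128 - 1007))/(-928) = -(108 + 1/121)/928 = -1/928*13069/121 = -13069/112288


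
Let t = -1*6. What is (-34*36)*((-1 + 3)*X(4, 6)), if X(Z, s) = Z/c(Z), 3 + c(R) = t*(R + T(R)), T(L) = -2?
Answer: 3264/5 ≈ 652.80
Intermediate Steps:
t = -6
c(R) = 9 - 6*R (c(R) = -3 - 6*(R - 2) = -3 - 6*(-2 + R) = -3 + (12 - 6*R) = 9 - 6*R)
X(Z, s) = Z/(9 - 6*Z)
(-34*36)*((-1 + 3)*X(4, 6)) = (-34*36)*((-1 + 3)*((1/3)*4/(3 - 2*4))) = -2448*(1/3)*4/(3 - 8) = -2448*(1/3)*4/(-5) = -2448*(1/3)*4*(-1/5) = -2448*(-4)/15 = -1224*(-8/15) = 3264/5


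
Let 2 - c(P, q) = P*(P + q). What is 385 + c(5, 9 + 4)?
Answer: 297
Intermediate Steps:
c(P, q) = 2 - P*(P + q)
385 + c(5, 9 + 4) = 385 + (2 - 1*5**2 - 1*5*(9 + 4)) = 385 + (2 - 1*25 - 1*5*13) = 385 + (2 - 25 - 65) = 385 - 88 = 297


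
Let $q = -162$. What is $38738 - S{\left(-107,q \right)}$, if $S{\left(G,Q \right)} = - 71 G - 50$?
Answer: $31191$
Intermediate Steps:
$S{\left(G,Q \right)} = -50 - 71 G$
$38738 - S{\left(-107,q \right)} = 38738 - \left(-50 - -7597\right) = 38738 - \left(-50 + 7597\right) = 38738 - 7547 = 31191$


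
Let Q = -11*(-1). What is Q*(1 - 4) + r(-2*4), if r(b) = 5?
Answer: -28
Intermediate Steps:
Q = 11
Q*(1 - 4) + r(-2*4) = 11*(1 - 4) + 5 = 11*(-3) + 5 = -33 + 5 = -28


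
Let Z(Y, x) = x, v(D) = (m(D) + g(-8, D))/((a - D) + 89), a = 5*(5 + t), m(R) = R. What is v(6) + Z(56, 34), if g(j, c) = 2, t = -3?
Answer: 3170/93 ≈ 34.086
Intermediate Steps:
a = 10 (a = 5*(5 - 3) = 5*2 = 10)
v(D) = (2 + D)/(99 - D) (v(D) = (D + 2)/((10 - D) + 89) = (2 + D)/(99 - D))
v(6) + Z(56, 34) = (-2 - 1*6)/(-99 + 6) + 34 = (-2 - 6)/(-93) + 34 = -1/93*(-8) + 34 = 8/93 + 34 = 3170/93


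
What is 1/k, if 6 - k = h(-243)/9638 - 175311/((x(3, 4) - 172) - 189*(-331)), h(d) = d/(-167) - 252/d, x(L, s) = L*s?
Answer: 2711719643058/23888236888547 ≈ 0.11352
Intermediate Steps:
h(d) = -252/d - d/167 (h(d) = d*(-1/167) - 252/d = -d/167 - 252/d = -252/d - d/167)
k = 23888236888547/2711719643058 (k = 6 - ((-252/(-243) - 1/167*(-243))/9638 - 175311/((3*4 - 172) - 189*(-331))) = 6 - ((-252*(-1/243) + 243/167)*(1/9638) - 175311/((12 - 172) + 62559)) = 6 - ((28/27 + 243/167)*(1/9638) - 175311/(-160 + 62559)) = 6 - ((11237/4509)*(1/9638) - 175311/62399) = 6 - (11237/43457742 - 175311*1/62399) = 6 - (11237/43457742 - 175311/62399) = 6 - 1*(-7617919030199/2711719643058) = 6 + 7617919030199/2711719643058 = 23888236888547/2711719643058 ≈ 8.8093)
1/k = 1/(23888236888547/2711719643058) = 2711719643058/23888236888547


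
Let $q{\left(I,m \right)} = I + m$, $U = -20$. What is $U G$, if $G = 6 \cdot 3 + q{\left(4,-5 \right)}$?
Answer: $-340$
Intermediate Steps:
$G = 17$ ($G = 6 \cdot 3 + \left(4 - 5\right) = 18 - 1 = 17$)
$U G = \left(-20\right) 17 = -340$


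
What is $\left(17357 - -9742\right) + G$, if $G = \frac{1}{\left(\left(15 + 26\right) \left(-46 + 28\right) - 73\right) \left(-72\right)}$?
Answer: $\frac{1582364809}{58392} \approx 27099.0$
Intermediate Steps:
$G = \frac{1}{58392}$ ($G = \frac{1}{\left(41 \left(-18\right) - 73\right) \left(-72\right)} = \frac{1}{\left(-738 - 73\right) \left(-72\right)} = \frac{1}{\left(-811\right) \left(-72\right)} = \frac{1}{58392} \approx 1.7126 \cdot 10^{-5}$)
$\left(17357 - -9742\right) + G = \left(17357 - -9742\right) + \frac{1}{58392} = \left(17357 + 9742\right) + \frac{1}{58392} = 27099 + \frac{1}{58392} = \frac{1582364809}{58392}$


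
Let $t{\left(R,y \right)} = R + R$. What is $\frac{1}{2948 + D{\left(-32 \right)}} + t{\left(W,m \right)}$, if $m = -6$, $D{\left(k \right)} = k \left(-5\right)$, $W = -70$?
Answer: $- \frac{435119}{3108} \approx -140.0$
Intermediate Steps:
$D{\left(k \right)} = - 5 k$
$t{\left(R,y \right)} = 2 R$
$\frac{1}{2948 + D{\left(-32 \right)}} + t{\left(W,m \right)} = \frac{1}{2948 - -160} + 2 \left(-70\right) = \frac{1}{2948 + 160} - 140 = \frac{1}{3108} - 140 = - \frac{435119}{3108}$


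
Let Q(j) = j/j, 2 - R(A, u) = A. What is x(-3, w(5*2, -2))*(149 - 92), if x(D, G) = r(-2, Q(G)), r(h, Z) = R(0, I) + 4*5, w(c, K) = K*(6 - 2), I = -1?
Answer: 1254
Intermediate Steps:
w(c, K) = 4*K (w(c, K) = K*4 = 4*K)
R(A, u) = 2 - A
Q(j) = 1
r(h, Z) = 22 (r(h, Z) = (2 - 1*0) + 4*5 = (2 + 0) + 20 = 2 + 20 = 22)
x(D, G) = 22
x(-3, w(5*2, -2))*(149 - 92) = 22*(149 - 92) = 22*57 = 1254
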